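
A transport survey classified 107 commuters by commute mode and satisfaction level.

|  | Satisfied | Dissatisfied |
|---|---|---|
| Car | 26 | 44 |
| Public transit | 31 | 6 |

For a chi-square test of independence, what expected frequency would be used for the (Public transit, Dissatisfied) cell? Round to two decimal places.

Row total (Public transit) = 37; column total (Dissatisfied) = 50; grand total N = 107.
Expected count = (row total × column total) / N = 37 × 50 / 107 = 17.29.

17.29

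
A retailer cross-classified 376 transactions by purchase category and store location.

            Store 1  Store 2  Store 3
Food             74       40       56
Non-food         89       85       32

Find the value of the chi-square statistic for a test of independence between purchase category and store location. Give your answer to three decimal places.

20.870

Row totals: 170, 206. Column totals: 163, 125, 88. Grand total N = 376.
Expected counts (row total × column total / N):
  Food, Store 1: 170×163/376 = 73.69681
  Food, Store 2: 170×125/376 = 56.51596
  Food, Store 3: 170×88/376 = 39.78723
  Non-food, Store 1: 206×163/376 = 89.30319
  Non-food, Store 2: 206×125/376 = 68.48404
  Non-food, Store 3: 206×88/376 = 48.21277
Contributions (O − E)²/E:
  (74 − 73.69681)²/73.69681 = 0.0012
  (40 − 56.51596)²/56.51596 = 4.8265
  (56 − 39.78723)²/39.78723 = 6.6065
  (89 − 89.30319)²/89.30319 = 0.0010
  (85 − 68.48404)²/68.48404 = 3.9831
  (32 − 48.21277)²/48.21277 = 5.4520
χ² = 0.0012 + 4.8265 + 6.6065 + 0.0010 + 3.9831 + 5.4520 = 20.870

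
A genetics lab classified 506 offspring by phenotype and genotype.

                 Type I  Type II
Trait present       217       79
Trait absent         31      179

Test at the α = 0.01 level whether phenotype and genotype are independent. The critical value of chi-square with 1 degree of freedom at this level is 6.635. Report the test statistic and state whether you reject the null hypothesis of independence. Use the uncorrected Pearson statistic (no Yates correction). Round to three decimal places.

168.511; reject H₀

Row totals: 296, 210. Column totals: 248, 258. Grand total N = 506.
Expected counts (row total × column total / N):
  Trait present, Type I: 296×248/506 = 145.0751
  Trait present, Type II: 296×258/506 = 150.9249
  Trait absent, Type I: 210×248/506 = 102.9249
  Trait absent, Type II: 210×258/506 = 107.0751
Contributions (O − E)²/E:
  (217 − 145.0751)²/145.0751 = 35.6587
  (79 − 150.9249)²/150.9249 = 34.2766
  (31 − 102.9249)²/102.9249 = 50.2618
  (179 − 107.0751)²/107.0751 = 48.3137
χ² = 35.6587 + 34.2766 + 50.2618 + 48.3137 = 168.511
df = (2−1)(2−1) = 1. Since 168.511 > 6.635, reject the null hypothesis of independence at α = 0.01.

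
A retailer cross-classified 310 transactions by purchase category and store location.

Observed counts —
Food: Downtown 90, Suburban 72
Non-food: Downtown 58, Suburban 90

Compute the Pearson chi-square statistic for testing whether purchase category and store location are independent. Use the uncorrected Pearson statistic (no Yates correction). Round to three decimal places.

8.304

Row totals: 162, 148. Column totals: 148, 162. Grand total N = 310.
Expected counts (row total × column total / N):
  Food, Downtown: 162×148/310 = 77.3419
  Food, Suburban: 162×162/310 = 84.6581
  Non-food, Downtown: 148×148/310 = 70.6581
  Non-food, Suburban: 148×162/310 = 77.3419
Contributions (O − E)²/E:
  (90 − 77.3419)²/77.3419 = 2.0717
  (72 − 84.6581)²/84.6581 = 1.8926
  (58 − 70.6581)²/70.6581 = 2.2676
  (90 − 77.3419)²/77.3419 = 2.0717
χ² = 2.0717 + 1.8926 + 2.2676 + 2.0717 = 8.304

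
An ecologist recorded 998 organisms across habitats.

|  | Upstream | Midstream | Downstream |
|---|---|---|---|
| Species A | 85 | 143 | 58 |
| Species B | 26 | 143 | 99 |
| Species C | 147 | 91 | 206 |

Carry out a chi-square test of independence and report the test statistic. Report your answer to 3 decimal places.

134.029

Row totals: 286, 268, 444. Column totals: 258, 377, 363. Grand total N = 998.
Expected counts (row total × column total / N):
  Species A, Upstream: 286×258/998 = 73.93587
  Species A, Midstream: 286×377/998 = 108.03808
  Species A, Downstream: 286×363/998 = 104.02605
  Species B, Upstream: 268×258/998 = 69.28257
  Species B, Midstream: 268×377/998 = 101.23848
  Species B, Downstream: 268×363/998 = 97.47896
  Species C, Upstream: 444×258/998 = 114.78156
  Species C, Midstream: 444×377/998 = 167.72345
  Species C, Downstream: 444×363/998 = 161.49499
Contributions (O − E)²/E:
  (85 − 73.93587)²/73.93587 = 1.6557
  (143 − 108.03808)²/108.03808 = 11.3139
  (58 − 104.02605)²/104.02605 = 20.3641
  (26 − 69.28257)²/69.28257 = 27.0397
  (143 − 101.23848)²/101.23848 = 17.2269
  (99 − 97.47896)²/97.47896 = 0.0237
  (147 − 114.78156)²/114.78156 = 9.0435
  (91 − 167.72345)²/167.72345 = 35.0964
  (206 − 161.49499)²/161.49499 = 12.2648
χ² = 1.6557 + 11.3139 + 20.3641 + 27.0397 + 17.2269 + 0.0237 + 9.0435 + 35.0964 + 12.2648 = 134.029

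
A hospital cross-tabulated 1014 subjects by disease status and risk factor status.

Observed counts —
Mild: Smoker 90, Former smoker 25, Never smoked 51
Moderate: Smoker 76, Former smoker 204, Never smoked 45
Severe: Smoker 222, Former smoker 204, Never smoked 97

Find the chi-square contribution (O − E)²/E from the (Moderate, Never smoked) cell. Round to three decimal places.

4.595

Row total (Moderate) = 325; column total (Never smoked) = 193; N = 1014.
Expected count E = 325 × 193 / 1014 = 61.8590.
Contribution = (O − E)²/E = (45 − 61.8590)² / 61.8590 = 4.595.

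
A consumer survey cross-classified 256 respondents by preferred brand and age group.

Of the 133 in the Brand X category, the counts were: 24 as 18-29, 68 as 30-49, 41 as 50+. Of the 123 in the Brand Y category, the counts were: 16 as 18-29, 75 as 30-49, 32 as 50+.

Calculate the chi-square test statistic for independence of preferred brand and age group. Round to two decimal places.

2.67

Row totals: 133, 123. Column totals: 40, 143, 73. Grand total N = 256.
Expected counts (row total × column total / N):
  Brand X, 18-29: 133×40/256 = 20.781
  Brand X, 30-49: 133×143/256 = 74.293
  Brand X, 50+: 133×73/256 = 37.926
  Brand Y, 18-29: 123×40/256 = 19.219
  Brand Y, 30-49: 123×143/256 = 68.707
  Brand Y, 50+: 123×73/256 = 35.074
Contributions (O − E)²/E:
  (24 − 20.781)²/20.781 = 0.4986
  (68 − 74.293)²/74.293 = 0.5330
  (41 − 37.926)²/37.926 = 0.2492
  (16 − 19.219)²/19.219 = 0.5392
  (75 − 68.707)²/68.707 = 0.5764
  (32 − 35.074)²/35.074 = 0.2694
χ² = 0.4986 + 0.5330 + 0.2492 + 0.5392 + 0.5764 + 0.2694 = 2.67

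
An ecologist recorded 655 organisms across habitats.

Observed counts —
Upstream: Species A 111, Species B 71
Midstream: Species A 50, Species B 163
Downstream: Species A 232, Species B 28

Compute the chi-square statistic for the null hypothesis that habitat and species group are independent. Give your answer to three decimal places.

211.043

Row totals: 182, 213, 260. Column totals: 393, 262. Grand total N = 655.
Expected counts (row total × column total / N):
  Upstream, Species A: 182×393/655 = 109.2000
  Upstream, Species B: 182×262/655 = 72.8000
  Midstream, Species A: 213×393/655 = 127.8000
  Midstream, Species B: 213×262/655 = 85.2000
  Downstream, Species A: 260×393/655 = 156.0000
  Downstream, Species B: 260×262/655 = 104.0000
Contributions (O − E)²/E:
  (111 − 109.2000)²/109.2000 = 0.0297
  (71 − 72.8000)²/72.8000 = 0.0445
  (50 − 127.8000)²/127.8000 = 47.3618
  (163 − 85.2000)²/85.2000 = 71.0427
  (232 − 156.0000)²/156.0000 = 37.0256
  (28 − 104.0000)²/104.0000 = 55.5385
χ² = 0.0297 + 0.0445 + 47.3618 + 71.0427 + 37.0256 + 55.5385 = 211.043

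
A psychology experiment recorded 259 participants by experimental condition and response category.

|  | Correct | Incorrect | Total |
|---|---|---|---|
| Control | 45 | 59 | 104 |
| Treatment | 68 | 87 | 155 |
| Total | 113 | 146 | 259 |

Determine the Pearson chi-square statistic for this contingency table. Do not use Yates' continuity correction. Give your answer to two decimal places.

0.01

Grand total N = 259.
Expected counts (row total × column total / N):
  Control, Correct: 104×113/259 = 45.375
  Control, Incorrect: 104×146/259 = 58.625
  Treatment, Correct: 155×113/259 = 67.625
  Treatment, Incorrect: 155×146/259 = 87.375
Contributions (O − E)²/E:
  (45 − 45.375)²/45.375 = 0.0031
  (59 − 58.625)²/58.625 = 0.0024
  (68 − 67.625)²/67.625 = 0.0021
  (87 − 87.375)²/87.375 = 0.0016
χ² = 0.0031 + 0.0024 + 0.0021 + 0.0016 = 0.01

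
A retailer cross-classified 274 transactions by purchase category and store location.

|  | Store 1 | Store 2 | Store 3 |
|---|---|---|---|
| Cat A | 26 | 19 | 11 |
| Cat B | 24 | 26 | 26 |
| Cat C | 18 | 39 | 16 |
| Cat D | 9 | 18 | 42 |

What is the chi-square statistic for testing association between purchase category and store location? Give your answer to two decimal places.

41.43

Row totals: 56, 76, 73, 69. Column totals: 77, 102, 95. Grand total N = 274.
Expected counts (row total × column total / N):
  Cat A, Store 1: 56×77/274 = 15.737
  Cat A, Store 2: 56×102/274 = 20.847
  Cat A, Store 3: 56×95/274 = 19.416
  Cat B, Store 1: 76×77/274 = 21.358
  Cat B, Store 2: 76×102/274 = 28.292
  Cat B, Store 3: 76×95/274 = 26.350
  Cat C, Store 1: 73×77/274 = 20.515
  Cat C, Store 2: 73×102/274 = 27.175
  Cat C, Store 3: 73×95/274 = 25.310
  Cat D, Store 1: 69×77/274 = 19.391
  Cat D, Store 2: 69×102/274 = 25.686
  Cat D, Store 3: 69×95/274 = 23.923
Contributions (O − E)²/E:
  (26 − 15.737)²/15.737 = 6.6931
  (19 − 20.847)²/20.847 = 0.1636
  (11 − 19.416)²/19.416 = 3.6480
  (24 − 21.358)²/21.358 = 0.3268
  (26 − 28.292)²/28.292 = 0.1857
  (26 − 26.350)²/26.350 = 0.0046
  (18 − 20.515)²/20.515 = 0.3083
  (39 − 27.175)²/27.175 = 5.1456
  (16 − 25.310)²/25.310 = 3.4246
  (9 − 19.391)²/19.391 = 5.5682
  (18 − 25.686)²/25.686 = 2.2999
  (42 − 23.923)²/23.923 = 13.6596
χ² = 6.6931 + 0.1636 + 3.6480 + 0.3268 + 0.1857 + 0.0046 + 0.3083 + 5.1456 + 3.4246 + 5.5682 + 2.2999 + 13.6596 = 41.43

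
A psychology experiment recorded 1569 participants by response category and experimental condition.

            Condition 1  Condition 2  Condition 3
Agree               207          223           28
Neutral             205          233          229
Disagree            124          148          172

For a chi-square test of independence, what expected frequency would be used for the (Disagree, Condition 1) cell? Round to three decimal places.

Row total (Disagree) = 444; column total (Condition 1) = 536; grand total N = 1569.
Expected count = (row total × column total) / N = 444 × 536 / 1569 = 151.679.

151.679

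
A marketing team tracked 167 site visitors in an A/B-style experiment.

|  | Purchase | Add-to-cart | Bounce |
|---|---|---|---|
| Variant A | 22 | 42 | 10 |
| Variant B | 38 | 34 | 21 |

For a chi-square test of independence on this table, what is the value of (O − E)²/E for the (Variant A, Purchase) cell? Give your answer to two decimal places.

0.79

Row total (Variant A) = 74; column total (Purchase) = 60; N = 167.
Expected count E = 74 × 60 / 167 = 26.587.
Contribution = (O − E)²/E = (22 − 26.587)² / 26.587 = 0.79.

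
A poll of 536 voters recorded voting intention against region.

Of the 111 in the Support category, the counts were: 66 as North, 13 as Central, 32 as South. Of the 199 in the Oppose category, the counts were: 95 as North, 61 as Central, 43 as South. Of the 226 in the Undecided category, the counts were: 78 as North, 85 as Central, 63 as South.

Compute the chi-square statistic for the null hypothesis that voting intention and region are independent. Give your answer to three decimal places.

30.161

Row totals: 111, 199, 226. Column totals: 239, 159, 138. Grand total N = 536.
Expected counts (row total × column total / N):
  Support, North: 111×239/536 = 49.4944
  Support, Central: 111×159/536 = 32.9272
  Support, South: 111×138/536 = 28.5784
  Oppose, North: 199×239/536 = 88.7332
  Oppose, Central: 199×159/536 = 59.0317
  Oppose, South: 199×138/536 = 51.2351
  Undecided, North: 226×239/536 = 100.7724
  Undecided, Central: 226×159/536 = 67.0410
  Undecided, South: 226×138/536 = 58.1866
Contributions (O − E)²/E:
  (66 − 49.4944)²/49.4944 = 5.5044
  (13 − 32.9272)²/32.9272 = 12.0597
  (32 − 28.5784)²/28.5784 = 0.4097
  (95 − 88.7332)²/88.7332 = 0.4426
  (61 − 59.0317)²/59.0317 = 0.0656
  (43 − 51.2351)²/51.2351 = 1.3236
  (78 − 100.7724)²/100.7724 = 5.1461
  (85 − 67.0410)²/67.0410 = 4.8109
  (63 − 58.1866)²/58.1866 = 0.3982
χ² = 5.5044 + 12.0597 + 0.4097 + 0.4426 + 0.0656 + 1.3236 + 5.1461 + 4.8109 + 0.3982 = 30.161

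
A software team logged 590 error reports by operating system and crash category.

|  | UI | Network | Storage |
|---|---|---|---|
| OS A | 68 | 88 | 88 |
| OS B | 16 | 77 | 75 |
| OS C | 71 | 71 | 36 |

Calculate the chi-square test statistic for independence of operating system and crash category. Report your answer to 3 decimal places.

Row totals: 244, 168, 178. Column totals: 155, 236, 199. Grand total N = 590.
Expected counts (row total × column total / N):
  OS A, UI: 244×155/590 = 64.1017
  OS A, Network: 244×236/590 = 97.6000
  OS A, Storage: 244×199/590 = 82.2983
  OS B, UI: 168×155/590 = 44.1356
  OS B, Network: 168×236/590 = 67.2000
  OS B, Storage: 168×199/590 = 56.6644
  OS C, UI: 178×155/590 = 46.7627
  OS C, Network: 178×236/590 = 71.2000
  OS C, Storage: 178×199/590 = 60.0373
Contributions (O − E)²/E:
  (68 − 64.1017)²/64.1017 = 0.2371
  (88 − 97.6000)²/97.6000 = 0.9443
  (88 − 82.2983)²/82.2983 = 0.3950
  (16 − 44.1356)²/44.1356 = 17.9359
  (77 − 67.2000)²/67.2000 = 1.4292
  (75 − 56.6644)²/56.6644 = 5.9331
  (71 − 46.7627)²/46.7627 = 12.5623
  (71 − 71.2000)²/71.2000 = 0.0006
  (36 − 60.0373)²/60.0373 = 9.6239
χ² = 0.2371 + 0.9443 + 0.3950 + 17.9359 + 1.4292 + 5.9331 + 12.5623 + 0.0006 + 9.6239 = 49.061

49.061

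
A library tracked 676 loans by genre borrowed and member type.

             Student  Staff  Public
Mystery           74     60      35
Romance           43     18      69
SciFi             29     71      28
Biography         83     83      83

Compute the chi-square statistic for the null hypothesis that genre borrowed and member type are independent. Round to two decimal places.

Row totals: 169, 130, 128, 249. Column totals: 229, 232, 215. Grand total N = 676.
Expected counts (row total × column total / N):
  Mystery, Student: 169×229/676 = 57.250
  Mystery, Staff: 169×232/676 = 58.000
  Mystery, Public: 169×215/676 = 53.750
  Romance, Student: 130×229/676 = 44.038
  Romance, Staff: 130×232/676 = 44.615
  Romance, Public: 130×215/676 = 41.346
  SciFi, Student: 128×229/676 = 43.361
  SciFi, Staff: 128×232/676 = 43.929
  SciFi, Public: 128×215/676 = 40.710
  Biography, Student: 249×229/676 = 84.351
  Biography, Staff: 249×232/676 = 85.456
  Biography, Public: 249×215/676 = 79.194
Contributions (O − E)²/E:
  (74 − 57.250)²/57.250 = 4.9007
  (60 − 58.000)²/58.000 = 0.0690
  (35 − 53.750)²/53.750 = 6.5407
  (43 − 44.038)²/44.038 = 0.0245
  (18 − 44.615)²/44.615 = 15.8771
  (69 − 41.346)²/41.346 = 18.4962
  (29 − 43.361)²/43.361 = 4.7563
  (71 − 43.929)²/43.929 = 16.6824
  (28 − 40.710)²/40.710 = 3.9682
  (83 − 84.351)²/84.351 = 0.0216
  (83 − 85.456)²/85.456 = 0.0706
  (83 − 79.194)²/79.194 = 0.1829
χ² = 4.9007 + 0.0690 + 6.5407 + 0.0245 + 15.8771 + 18.4962 + 4.7563 + 16.6824 + 3.9682 + 0.0216 + 0.0706 + 0.1829 = 71.59

71.59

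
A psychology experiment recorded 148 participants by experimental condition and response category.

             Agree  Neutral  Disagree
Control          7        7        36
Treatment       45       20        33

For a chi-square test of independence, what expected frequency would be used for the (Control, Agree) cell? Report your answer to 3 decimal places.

Row total (Control) = 50; column total (Agree) = 52; grand total N = 148.
Expected count = (row total × column total) / N = 50 × 52 / 148 = 17.568.

17.568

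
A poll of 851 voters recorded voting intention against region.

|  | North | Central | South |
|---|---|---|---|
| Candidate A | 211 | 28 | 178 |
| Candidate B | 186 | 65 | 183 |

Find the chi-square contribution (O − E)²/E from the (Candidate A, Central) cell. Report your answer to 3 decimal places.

Row total (Candidate A) = 417; column total (Central) = 93; N = 851.
Expected count E = 417 × 93 / 851 = 45.5711.
Contribution = (O − E)²/E = (28 − 45.5711)² / 45.5711 = 6.775.

6.775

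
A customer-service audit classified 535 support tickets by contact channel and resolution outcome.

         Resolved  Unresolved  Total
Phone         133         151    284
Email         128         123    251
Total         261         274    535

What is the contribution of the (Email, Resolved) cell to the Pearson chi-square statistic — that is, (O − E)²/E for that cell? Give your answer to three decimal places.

0.252

Row total (Email) = 251; column total (Resolved) = 261; N = 535.
Expected count E = 251 × 261 / 535 = 122.4505.
Contribution = (O − E)²/E = (128 − 122.4505)² / 122.4505 = 0.252.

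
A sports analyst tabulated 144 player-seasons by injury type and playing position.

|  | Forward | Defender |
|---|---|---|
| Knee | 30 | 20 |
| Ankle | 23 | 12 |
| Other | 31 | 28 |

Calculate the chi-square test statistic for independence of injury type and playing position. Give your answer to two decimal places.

Row totals: 50, 35, 59. Column totals: 84, 60. Grand total N = 144.
Expected counts (row total × column total / N):
  Knee, Forward: 50×84/144 = 29.167
  Knee, Defender: 50×60/144 = 20.833
  Ankle, Forward: 35×84/144 = 20.417
  Ankle, Defender: 35×60/144 = 14.583
  Other, Forward: 59×84/144 = 34.417
  Other, Defender: 59×60/144 = 24.583
Contributions (O − E)²/E:
  (30 − 29.167)²/29.167 = 0.0238
  (20 − 20.833)²/20.833 = 0.0333
  (23 − 20.417)²/20.417 = 0.3268
  (12 − 14.583)²/14.583 = 0.4575
  (31 − 34.417)²/34.417 = 0.3392
  (28 − 24.583)²/24.583 = 0.4750
χ² = 0.0238 + 0.0333 + 0.3268 + 0.4575 + 0.3392 + 0.4750 = 1.66

1.66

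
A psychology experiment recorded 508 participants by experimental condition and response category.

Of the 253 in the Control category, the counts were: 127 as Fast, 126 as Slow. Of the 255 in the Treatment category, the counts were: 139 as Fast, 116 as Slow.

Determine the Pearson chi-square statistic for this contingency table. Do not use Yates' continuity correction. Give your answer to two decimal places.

0.95

Row totals: 253, 255. Column totals: 266, 242. Grand total N = 508.
Expected counts (row total × column total / N):
  Control, Fast: 253×266/508 = 132.476
  Control, Slow: 253×242/508 = 120.524
  Treatment, Fast: 255×266/508 = 133.524
  Treatment, Slow: 255×242/508 = 121.476
Contributions (O − E)²/E:
  (127 − 132.476)²/132.476 = 0.2264
  (126 − 120.524)²/120.524 = 0.2488
  (139 − 133.524)²/133.524 = 0.2246
  (116 − 121.476)²/121.476 = 0.2469
χ² = 0.2264 + 0.2488 + 0.2246 + 0.2469 = 0.95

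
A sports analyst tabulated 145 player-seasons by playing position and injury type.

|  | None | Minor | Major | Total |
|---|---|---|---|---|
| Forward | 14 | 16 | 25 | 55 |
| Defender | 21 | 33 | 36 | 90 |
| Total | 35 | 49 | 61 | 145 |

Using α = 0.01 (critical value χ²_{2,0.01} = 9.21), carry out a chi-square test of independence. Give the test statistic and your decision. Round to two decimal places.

Grand total N = 145.
Expected counts (row total × column total / N):
  Forward, None: 55×35/145 = 13.276
  Forward, Minor: 55×49/145 = 18.586
  Forward, Major: 55×61/145 = 23.138
  Defender, None: 90×35/145 = 21.724
  Defender, Minor: 90×49/145 = 30.414
  Defender, Major: 90×61/145 = 37.862
Contributions (O − E)²/E:
  (14 − 13.276)²/13.276 = 0.0395
  (16 − 18.586)²/18.586 = 0.3598
  (25 − 23.138)²/23.138 = 0.1498
  (21 − 21.724)²/21.724 = 0.0241
  (33 − 30.414)²/30.414 = 0.2199
  (36 − 37.862)²/37.862 = 0.0916
χ² = 0.0395 + 0.3598 + 0.1498 + 0.0241 + 0.2199 + 0.0916 = 0.88
df = (2−1)(3−1) = 2. Since 0.88 < 9.21, fail to reject the null hypothesis of independence at α = 0.01.

0.88; fail to reject H₀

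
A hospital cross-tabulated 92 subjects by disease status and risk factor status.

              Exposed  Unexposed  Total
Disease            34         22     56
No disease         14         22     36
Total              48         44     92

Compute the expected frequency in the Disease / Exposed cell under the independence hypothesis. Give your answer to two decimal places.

Row total (Disease) = 56; column total (Exposed) = 48; grand total N = 92.
Expected count = (row total × column total) / N = 56 × 48 / 92 = 29.22.

29.22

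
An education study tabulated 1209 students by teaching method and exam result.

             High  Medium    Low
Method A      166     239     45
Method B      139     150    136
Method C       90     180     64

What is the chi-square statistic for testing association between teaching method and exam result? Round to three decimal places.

Row totals: 450, 425, 334. Column totals: 395, 569, 245. Grand total N = 1209.
Expected counts (row total × column total / N):
  Method A, High: 450×395/1209 = 147.02233
  Method A, Medium: 450×569/1209 = 211.78660
  Method A, Low: 450×245/1209 = 91.19107
  Method B, High: 425×395/1209 = 138.85443
  Method B, Medium: 425×569/1209 = 200.02068
  Method B, Low: 425×245/1209 = 86.12490
  Method C, High: 334×395/1209 = 109.12324
  Method C, Medium: 334×569/1209 = 157.19272
  Method C, Low: 334×245/1209 = 67.68404
Contributions (O − E)²/E:
  (166 − 147.02233)²/147.02233 = 2.4496
  (239 − 211.78660)²/211.78660 = 3.4968
  (45 − 91.19107)²/91.19107 = 23.3972
  (139 − 138.85443)²/138.85443 = 0.0002
  (150 − 200.02068)²/200.02068 = 12.5090
  (136 − 86.12490)²/86.12490 = 28.8828
  (90 − 109.12324)²/109.12324 = 3.3512
  (180 − 157.19272)²/157.19272 = 3.3091
  (64 − 67.68404)²/67.68404 = 0.2005
χ² = 2.4496 + 3.4968 + 23.3972 + 0.0002 + 12.5090 + 28.8828 + 3.3512 + 3.3091 + 0.2005 = 77.596

77.596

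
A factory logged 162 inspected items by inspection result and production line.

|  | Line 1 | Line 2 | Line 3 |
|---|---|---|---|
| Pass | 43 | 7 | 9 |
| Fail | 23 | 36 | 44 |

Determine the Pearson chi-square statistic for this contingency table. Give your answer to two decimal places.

39.71

Row totals: 59, 103. Column totals: 66, 43, 53. Grand total N = 162.
Expected counts (row total × column total / N):
  Pass, Line 1: 59×66/162 = 24.037
  Pass, Line 2: 59×43/162 = 15.660
  Pass, Line 3: 59×53/162 = 19.302
  Fail, Line 1: 103×66/162 = 41.963
  Fail, Line 2: 103×43/162 = 27.340
  Fail, Line 3: 103×53/162 = 33.698
Contributions (O − E)²/E:
  (43 − 24.037)²/24.037 = 14.9601
  (7 − 15.660)²/15.660 = 4.7890
  (9 − 19.302)²/19.302 = 5.4985
  (23 − 41.963)²/41.963 = 8.5693
  (36 − 27.340)²/27.340 = 2.7431
  (44 − 33.698)²/33.698 = 3.1495
χ² = 14.9601 + 4.7890 + 5.4985 + 8.5693 + 2.7431 + 3.1495 = 39.71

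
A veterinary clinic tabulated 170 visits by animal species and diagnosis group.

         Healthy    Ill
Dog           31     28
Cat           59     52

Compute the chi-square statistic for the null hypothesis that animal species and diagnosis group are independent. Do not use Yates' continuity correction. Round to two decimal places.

Row totals: 59, 111. Column totals: 90, 80. Grand total N = 170.
Expected counts (row total × column total / N):
  Dog, Healthy: 59×90/170 = 31.235
  Dog, Ill: 59×80/170 = 27.765
  Cat, Healthy: 111×90/170 = 58.765
  Cat, Ill: 111×80/170 = 52.235
Contributions (O − E)²/E:
  (31 − 31.235)²/31.235 = 0.0018
  (28 − 27.765)²/27.765 = 0.0020
  (59 − 58.765)²/58.765 = 0.0009
  (52 − 52.235)²/52.235 = 0.0011
χ² = 0.0018 + 0.0020 + 0.0009 + 0.0011 = 0.01

0.01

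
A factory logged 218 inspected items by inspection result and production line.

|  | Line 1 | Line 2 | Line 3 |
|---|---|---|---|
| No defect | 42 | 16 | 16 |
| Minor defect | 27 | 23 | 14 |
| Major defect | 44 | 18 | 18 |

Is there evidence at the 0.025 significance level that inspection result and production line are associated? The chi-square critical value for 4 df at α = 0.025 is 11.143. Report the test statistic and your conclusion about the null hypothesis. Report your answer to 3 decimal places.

Row totals: 74, 64, 80. Column totals: 113, 57, 48. Grand total N = 218.
Expected counts (row total × column total / N):
  No defect, Line 1: 74×113/218 = 38.3578
  No defect, Line 2: 74×57/218 = 19.3486
  No defect, Line 3: 74×48/218 = 16.2936
  Minor defect, Line 1: 64×113/218 = 33.1743
  Minor defect, Line 2: 64×57/218 = 16.7339
  Minor defect, Line 3: 64×48/218 = 14.0917
  Major defect, Line 1: 80×113/218 = 41.4679
  Major defect, Line 2: 80×57/218 = 20.9174
  Major defect, Line 3: 80×48/218 = 17.6147
Contributions (O − E)²/E:
  (42 − 38.3578)²/38.3578 = 0.3458
  (16 − 19.3486)²/19.3486 = 0.5795
  (16 − 16.2936)²/16.2936 = 0.0053
  (27 − 33.1743)²/33.1743 = 1.1491
  (23 − 16.7339)²/16.7339 = 2.3464
  (14 − 14.0917)²/14.0917 = 0.0006
  (44 − 41.4679)²/41.4679 = 0.1546
  (18 − 20.9174)²/20.9174 = 0.4069
  (18 − 17.6147)²/17.6147 = 0.0084
χ² = 0.3458 + 0.5795 + 0.0053 + 1.1491 + 2.3464 + 0.0006 + 0.1546 + 0.4069 + 0.0084 = 4.997
df = (3−1)(3−1) = 4. Since 4.997 < 11.143, fail to reject the null hypothesis of independence at α = 0.025.

4.997; fail to reject H₀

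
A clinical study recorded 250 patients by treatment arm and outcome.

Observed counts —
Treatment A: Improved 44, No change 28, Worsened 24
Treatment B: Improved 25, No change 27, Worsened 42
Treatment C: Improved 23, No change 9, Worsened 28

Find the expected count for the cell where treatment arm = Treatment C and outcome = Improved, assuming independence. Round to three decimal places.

22.080

Row total (Treatment C) = 60; column total (Improved) = 92; grand total N = 250.
Expected count = (row total × column total) / N = 60 × 92 / 250 = 22.080.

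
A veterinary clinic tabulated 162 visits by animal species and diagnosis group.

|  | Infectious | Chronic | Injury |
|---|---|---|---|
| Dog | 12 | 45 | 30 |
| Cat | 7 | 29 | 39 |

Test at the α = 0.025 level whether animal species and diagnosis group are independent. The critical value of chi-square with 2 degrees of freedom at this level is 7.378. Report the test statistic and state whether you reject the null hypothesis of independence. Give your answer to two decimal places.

5.09; fail to reject H₀

Row totals: 87, 75. Column totals: 19, 74, 69. Grand total N = 162.
Expected counts (row total × column total / N):
  Dog, Infectious: 87×19/162 = 10.204
  Dog, Chronic: 87×74/162 = 39.741
  Dog, Injury: 87×69/162 = 37.056
  Cat, Infectious: 75×19/162 = 8.796
  Cat, Chronic: 75×74/162 = 34.259
  Cat, Injury: 75×69/162 = 31.944
Contributions (O − E)²/E:
  (12 − 10.204)²/10.204 = 0.3161
  (45 − 39.741)²/39.741 = 0.6959
  (30 − 37.056)²/37.056 = 1.3436
  (7 − 8.796)²/8.796 = 0.3667
  (29 − 34.259)²/34.259 = 0.8073
  (39 − 31.944)²/31.944 = 1.5586
χ² = 0.3161 + 0.6959 + 1.3436 + 0.3667 + 0.8073 + 1.5586 = 5.09
df = (2−1)(3−1) = 2. Since 5.09 < 7.378, fail to reject the null hypothesis of independence at α = 0.025.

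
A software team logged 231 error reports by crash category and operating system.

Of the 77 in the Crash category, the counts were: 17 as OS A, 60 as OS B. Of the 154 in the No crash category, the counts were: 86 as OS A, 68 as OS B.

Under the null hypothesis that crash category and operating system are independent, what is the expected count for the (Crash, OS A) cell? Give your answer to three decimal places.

Row total (Crash) = 77; column total (OS A) = 103; grand total N = 231.
Expected count = (row total × column total) / N = 77 × 103 / 231 = 34.333.

34.333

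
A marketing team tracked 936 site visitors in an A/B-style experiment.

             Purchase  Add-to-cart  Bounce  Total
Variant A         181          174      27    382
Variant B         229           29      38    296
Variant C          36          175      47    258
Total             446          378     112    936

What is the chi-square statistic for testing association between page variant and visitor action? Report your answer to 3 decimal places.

251.825

Grand total N = 936.
Expected counts (row total × column total / N):
  Variant A, Purchase: 382×446/936 = 182.0214
  Variant A, Add-to-cart: 382×378/936 = 154.2692
  Variant A, Bounce: 382×112/936 = 45.7094
  Variant B, Purchase: 296×446/936 = 141.0427
  Variant B, Add-to-cart: 296×378/936 = 119.5385
  Variant B, Bounce: 296×112/936 = 35.4188
  Variant C, Purchase: 258×446/936 = 122.9359
  Variant C, Add-to-cart: 258×378/936 = 104.1923
  Variant C, Bounce: 258×112/936 = 30.8718
Contributions (O − E)²/E:
  (181 − 182.0214)²/182.0214 = 0.0057
  (174 − 154.2692)²/154.2692 = 2.5235
  (27 − 45.7094)²/45.7094 = 7.6580
  (229 − 141.0427)²/141.0427 = 54.8521
  (29 − 119.5385)²/119.5385 = 68.5739
  (38 − 35.4188)²/35.4188 = 0.1881
  (36 − 122.9359)²/122.9359 = 61.4780
  (175 − 104.1923)²/104.1923 = 48.1200
  (47 − 30.8718)²/30.8718 = 8.4258
χ² = 0.0057 + 2.5235 + 7.6580 + 54.8521 + 68.5739 + 0.1881 + 61.4780 + 48.1200 + 8.4258 = 251.825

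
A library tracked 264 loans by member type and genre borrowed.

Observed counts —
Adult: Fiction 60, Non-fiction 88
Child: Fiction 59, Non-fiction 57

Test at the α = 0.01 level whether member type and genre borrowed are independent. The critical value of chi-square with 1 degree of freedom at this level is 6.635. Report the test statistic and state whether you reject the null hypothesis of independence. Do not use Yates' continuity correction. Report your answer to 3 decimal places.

2.798; fail to reject H₀

Row totals: 148, 116. Column totals: 119, 145. Grand total N = 264.
Expected counts (row total × column total / N):
  Adult, Fiction: 148×119/264 = 66.7121
  Adult, Non-fiction: 148×145/264 = 81.2879
  Child, Fiction: 116×119/264 = 52.2879
  Child, Non-fiction: 116×145/264 = 63.7121
Contributions (O − E)²/E:
  (60 − 66.7121)²/66.7121 = 0.6753
  (88 − 81.2879)²/81.2879 = 0.5542
  (59 − 52.2879)²/52.2879 = 0.8616
  (57 − 63.7121)²/63.7121 = 0.7071
χ² = 0.6753 + 0.5542 + 0.8616 + 0.7071 = 2.798
df = (2−1)(2−1) = 1. Since 2.798 < 6.635, fail to reject the null hypothesis of independence at α = 0.01.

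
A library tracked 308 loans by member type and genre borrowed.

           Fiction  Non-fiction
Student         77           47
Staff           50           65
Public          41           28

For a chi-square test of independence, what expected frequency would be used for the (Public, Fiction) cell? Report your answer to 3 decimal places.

37.636

Row total (Public) = 69; column total (Fiction) = 168; grand total N = 308.
Expected count = (row total × column total) / N = 69 × 168 / 308 = 37.636.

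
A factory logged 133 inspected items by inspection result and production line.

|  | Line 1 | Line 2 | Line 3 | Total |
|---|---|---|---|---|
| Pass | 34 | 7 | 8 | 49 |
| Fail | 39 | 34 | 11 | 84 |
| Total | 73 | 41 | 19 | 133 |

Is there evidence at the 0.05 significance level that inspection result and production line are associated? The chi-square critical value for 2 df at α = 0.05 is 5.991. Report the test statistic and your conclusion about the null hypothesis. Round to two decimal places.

10.08; reject H₀

Grand total N = 133.
Expected counts (row total × column total / N):
  Pass, Line 1: 49×73/133 = 26.895
  Pass, Line 2: 49×41/133 = 15.105
  Pass, Line 3: 49×19/133 = 7.000
  Fail, Line 1: 84×73/133 = 46.105
  Fail, Line 2: 84×41/133 = 25.895
  Fail, Line 3: 84×19/133 = 12.000
Contributions (O − E)²/E:
  (34 − 26.895)²/26.895 = 1.8770
  (7 − 15.105)²/15.105 = 4.3490
  (8 − 7.000)²/7.000 = 0.1429
  (39 − 46.105)²/46.105 = 1.0949
  (34 − 25.895)²/25.895 = 2.5368
  (11 − 12.000)²/12.000 = 0.0833
χ² = 1.8770 + 4.3490 + 0.1429 + 1.0949 + 2.5368 + 0.0833 = 10.08
df = (2−1)(3−1) = 2. Since 10.08 > 5.991, reject the null hypothesis of independence at α = 0.05.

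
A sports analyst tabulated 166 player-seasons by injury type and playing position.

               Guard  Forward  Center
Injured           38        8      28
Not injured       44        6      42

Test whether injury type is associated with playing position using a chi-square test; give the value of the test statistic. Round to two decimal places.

Row totals: 74, 92. Column totals: 82, 14, 70. Grand total N = 166.
Expected counts (row total × column total / N):
  Injured, Guard: 74×82/166 = 36.554
  Injured, Forward: 74×14/166 = 6.241
  Injured, Center: 74×70/166 = 31.205
  Not injured, Guard: 92×82/166 = 45.446
  Not injured, Forward: 92×14/166 = 7.759
  Not injured, Center: 92×70/166 = 38.795
Contributions (O − E)²/E:
  (38 − 36.554)²/36.554 = 0.0572
  (8 − 6.241)²/6.241 = 0.4958
  (28 − 31.205)²/31.205 = 0.3292
  (44 − 45.446)²/45.446 = 0.0460
  (6 − 7.759)²/7.759 = 0.3988
  (42 − 38.795)²/38.795 = 0.2648
χ² = 0.0572 + 0.4958 + 0.3292 + 0.0460 + 0.3988 + 0.2648 = 1.59

1.59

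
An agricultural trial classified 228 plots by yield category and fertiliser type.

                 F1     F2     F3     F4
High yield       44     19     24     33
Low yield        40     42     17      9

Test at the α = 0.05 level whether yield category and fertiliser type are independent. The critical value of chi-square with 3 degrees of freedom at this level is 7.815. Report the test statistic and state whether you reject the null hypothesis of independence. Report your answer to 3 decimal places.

Row totals: 120, 108. Column totals: 84, 61, 41, 42. Grand total N = 228.
Expected counts (row total × column total / N):
  High yield, F1: 120×84/228 = 44.2105
  High yield, F2: 120×61/228 = 32.1053
  High yield, F3: 120×41/228 = 21.5789
  High yield, F4: 120×42/228 = 22.1053
  Low yield, F1: 108×84/228 = 39.7895
  Low yield, F2: 108×61/228 = 28.8947
  Low yield, F3: 108×41/228 = 19.4211
  Low yield, F4: 108×42/228 = 19.8947
Contributions (O − E)²/E:
  (44 − 44.2105)²/44.2105 = 0.0010
  (19 − 32.1053)²/32.1053 = 5.3495
  (24 − 21.5789)²/21.5789 = 0.2716
  (33 − 22.1053)²/22.1053 = 5.3695
  (40 − 39.7895)²/39.7895 = 0.0011
  (42 − 28.8947)²/28.8947 = 5.9440
  (17 − 19.4211)²/19.4211 = 0.3018
  (9 − 19.8947)²/19.8947 = 5.9661
χ² = 0.0010 + 5.3495 + 0.2716 + 5.3695 + 0.0011 + 5.9440 + 0.3018 + 5.9661 = 23.205
df = (2−1)(4−1) = 3. Since 23.205 > 7.815, reject the null hypothesis of independence at α = 0.05.

23.205; reject H₀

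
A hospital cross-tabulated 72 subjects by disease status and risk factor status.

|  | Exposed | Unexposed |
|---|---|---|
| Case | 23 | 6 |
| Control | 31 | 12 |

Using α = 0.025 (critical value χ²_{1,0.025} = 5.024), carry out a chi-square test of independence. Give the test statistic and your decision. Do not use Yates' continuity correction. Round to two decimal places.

0.48; fail to reject H₀

Row totals: 29, 43. Column totals: 54, 18. Grand total N = 72.
Expected counts (row total × column total / N):
  Case, Exposed: 29×54/72 = 21.750
  Case, Unexposed: 29×18/72 = 7.250
  Control, Exposed: 43×54/72 = 32.250
  Control, Unexposed: 43×18/72 = 10.750
Contributions (O − E)²/E:
  (23 − 21.750)²/21.750 = 0.0718
  (6 − 7.250)²/7.250 = 0.2155
  (31 − 32.250)²/32.250 = 0.0484
  (12 − 10.750)²/10.750 = 0.1453
χ² = 0.0718 + 0.2155 + 0.0484 + 0.1453 = 0.48
df = (2−1)(2−1) = 1. Since 0.48 < 5.024, fail to reject the null hypothesis of independence at α = 0.025.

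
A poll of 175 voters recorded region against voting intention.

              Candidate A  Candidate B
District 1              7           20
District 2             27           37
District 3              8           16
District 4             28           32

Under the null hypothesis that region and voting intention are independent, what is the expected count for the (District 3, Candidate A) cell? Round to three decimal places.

Row total (District 3) = 24; column total (Candidate A) = 70; grand total N = 175.
Expected count = (row total × column total) / N = 24 × 70 / 175 = 9.600.

9.600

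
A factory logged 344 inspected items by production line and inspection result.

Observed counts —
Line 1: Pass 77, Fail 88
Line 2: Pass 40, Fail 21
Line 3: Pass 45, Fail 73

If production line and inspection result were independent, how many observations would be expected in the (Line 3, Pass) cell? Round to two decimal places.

Row total (Line 3) = 118; column total (Pass) = 162; grand total N = 344.
Expected count = (row total × column total) / N = 118 × 162 / 344 = 55.57.

55.57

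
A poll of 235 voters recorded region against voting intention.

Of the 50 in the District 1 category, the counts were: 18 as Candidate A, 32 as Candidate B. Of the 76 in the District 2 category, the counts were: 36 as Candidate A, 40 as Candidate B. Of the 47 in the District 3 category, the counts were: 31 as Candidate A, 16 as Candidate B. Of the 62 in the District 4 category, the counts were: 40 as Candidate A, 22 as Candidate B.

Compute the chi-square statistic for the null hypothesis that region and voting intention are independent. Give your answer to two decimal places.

13.24

Row totals: 50, 76, 47, 62. Column totals: 125, 110. Grand total N = 235.
Expected counts (row total × column total / N):
  District 1, Candidate A: 50×125/235 = 26.596
  District 1, Candidate B: 50×110/235 = 23.404
  District 2, Candidate A: 76×125/235 = 40.426
  District 2, Candidate B: 76×110/235 = 35.574
  District 3, Candidate A: 47×125/235 = 25.000
  District 3, Candidate B: 47×110/235 = 22.000
  District 4, Candidate A: 62×125/235 = 32.979
  District 4, Candidate B: 62×110/235 = 29.021
Contributions (O − E)²/E:
  (18 − 26.596)²/26.596 = 2.7783
  (32 − 23.404)²/23.404 = 3.1572
  (36 − 40.426)²/40.426 = 0.4846
  (40 − 35.574)²/35.574 = 0.5507
  (31 − 25.000)²/25.000 = 1.4400
  (16 − 22.000)²/22.000 = 1.6364
  (40 − 32.979)²/32.979 = 1.4947
  (22 − 29.021)²/29.021 = 1.6986
χ² = 2.7783 + 3.1572 + 0.4846 + 0.5507 + 1.4400 + 1.6364 + 1.4947 + 1.6986 = 13.24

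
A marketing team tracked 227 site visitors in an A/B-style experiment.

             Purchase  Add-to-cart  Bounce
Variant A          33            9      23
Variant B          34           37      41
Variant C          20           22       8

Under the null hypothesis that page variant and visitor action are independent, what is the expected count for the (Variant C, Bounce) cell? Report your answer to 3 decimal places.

Row total (Variant C) = 50; column total (Bounce) = 72; grand total N = 227.
Expected count = (row total × column total) / N = 50 × 72 / 227 = 15.859.

15.859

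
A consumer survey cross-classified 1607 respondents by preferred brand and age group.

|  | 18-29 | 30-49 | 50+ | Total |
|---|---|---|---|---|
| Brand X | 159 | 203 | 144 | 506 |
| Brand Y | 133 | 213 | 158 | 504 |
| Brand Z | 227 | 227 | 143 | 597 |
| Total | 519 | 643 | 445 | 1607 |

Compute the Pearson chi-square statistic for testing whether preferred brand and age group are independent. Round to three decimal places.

18.413

Grand total N = 1607.
Expected counts (row total × column total / N):
  Brand X, 18-29: 506×519/1607 = 163.4188
  Brand X, 30-49: 506×643/1607 = 202.4630
  Brand X, 50+: 506×445/1607 = 140.1182
  Brand Y, 18-29: 504×519/1607 = 162.7729
  Brand Y, 30-49: 504×643/1607 = 201.6627
  Brand Y, 50+: 504×445/1607 = 139.5644
  Brand Z, 18-29: 597×519/1607 = 192.8083
  Brand Z, 30-49: 597×643/1607 = 238.8743
  Brand Z, 50+: 597×445/1607 = 165.3174
Contributions (O − E)²/E:
  (159 − 163.4188)²/163.4188 = 0.1195
  (203 − 202.4630)²/202.4630 = 0.0014
  (144 − 140.1182)²/140.1182 = 0.1075
  (133 − 162.7729)²/162.7729 = 5.4458
  (213 − 201.6627)²/201.6627 = 0.6374
  (158 − 139.5644)²/139.5644 = 2.4352
  (227 − 192.8083)²/192.8083 = 6.0634
  (227 − 238.8743)²/238.8743 = 0.5903
  (143 − 165.3174)²/165.3174 = 3.0128
χ² = 0.1195 + 0.0014 + 0.1075 + 5.4458 + 0.6374 + 2.4352 + 6.0634 + 0.5903 + 3.0128 = 18.413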